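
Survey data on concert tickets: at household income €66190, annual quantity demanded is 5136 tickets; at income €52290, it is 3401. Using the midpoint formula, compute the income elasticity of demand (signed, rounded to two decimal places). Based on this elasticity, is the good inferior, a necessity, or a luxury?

1.73; luxury

%ΔQ = (3401 − 5136)/[( 5136 + 3401)/2] = -1735/4268.5 = -0.406465…
%ΔIncome = (52290 − 66190)/[( 66190 + 52290)/2] = -13900/59240 = -0.234638…
E_income = (-1735/4268.5) / (-13900/59240) = 1.7323…
E_income > 1 ⇒ normal good, luxury.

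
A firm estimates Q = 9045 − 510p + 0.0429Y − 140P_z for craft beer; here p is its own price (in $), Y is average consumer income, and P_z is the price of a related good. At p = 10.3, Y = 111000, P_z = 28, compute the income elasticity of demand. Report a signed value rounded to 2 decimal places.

1.03

At the given values, Q = 9045 − 510(10.3) + 0.0429(111000) − 140(28) = 4633.9.
∂Q/∂Y = 0.0429.
E = (0.0429) × (111000/4633.9) = 1.0276…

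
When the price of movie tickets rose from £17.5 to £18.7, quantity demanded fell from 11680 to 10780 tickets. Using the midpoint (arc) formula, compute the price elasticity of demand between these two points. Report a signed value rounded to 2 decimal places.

%ΔQ = (10780 − 11680) / [(11680 + 10780)/2] = -900/11230 = -0.080142…
%ΔP = (18.7 − 17.5) / [(17.5 + 18.7)/2] = 1.2/18.1 = 0.066298…
Arc Ed = %ΔQ / %ΔP = (-900/11230) / (1.2/18.1) = -1.2088…

-1.21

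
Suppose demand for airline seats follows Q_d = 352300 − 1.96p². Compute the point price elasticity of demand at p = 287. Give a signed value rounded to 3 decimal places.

-1.692

dQ_d/dp = −2·1.96·p = -1125.04. At p = 287, Q_d = 190856.76.
Ed = (dQ_d/dp)·(p/Q_d) = (-1125.04) × (287/190856.76) = -1.69177…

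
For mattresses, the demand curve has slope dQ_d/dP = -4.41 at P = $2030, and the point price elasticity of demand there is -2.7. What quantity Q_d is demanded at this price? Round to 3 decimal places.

3315.667

Ed = (dQ_d/dP)·(P/Q_d) ⇒ Q_d = (dQ_d/dP)·P/Ed = (-4.41)·2030/(-2.7) = 3315.66666…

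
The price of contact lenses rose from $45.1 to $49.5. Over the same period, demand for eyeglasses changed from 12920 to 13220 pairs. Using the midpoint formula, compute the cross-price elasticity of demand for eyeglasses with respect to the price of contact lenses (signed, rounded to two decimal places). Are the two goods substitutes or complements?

%ΔQ_{eyeglasses} = (13220 − 12920)/avg = 300/13070 = 0.022953…
%ΔP_{contact lenses} = (49.5 − 45.1)/avg = 4.4/47.3 = 0.093023…
E_cross = (300/13070) / (4.4/47.3) = 0.2467…
E_cross > 0 ⇒ the goods are substitutes.

0.25; substitutes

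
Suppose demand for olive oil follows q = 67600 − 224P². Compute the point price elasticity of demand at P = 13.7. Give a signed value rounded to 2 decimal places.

-3.29

dq/dP = −2·224·P = -6137.6. At P = 13.7, q = 25557.44.
Ed = (dq/dP)·(P/q) = (-6137.6) × (13.7/25557.44) = -3.2900…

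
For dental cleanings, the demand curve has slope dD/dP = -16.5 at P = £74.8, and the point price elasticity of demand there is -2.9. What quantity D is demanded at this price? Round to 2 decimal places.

Ed = (dD/dP)·(P/D) ⇒ D = (dD/dP)·P/Ed = (-16.5)·74.8/(-2.9) = 425.5862…

425.59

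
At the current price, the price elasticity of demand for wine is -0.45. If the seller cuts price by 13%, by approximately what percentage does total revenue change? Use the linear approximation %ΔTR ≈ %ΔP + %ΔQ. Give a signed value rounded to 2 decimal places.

-7.15%

%ΔQ ≈ Ed × %ΔP = (-0.45) × (-13%) = +5.8500%
%ΔTR ≈ %ΔP + %ΔQ = (-13%) + (+5.8500%) = -7.1500%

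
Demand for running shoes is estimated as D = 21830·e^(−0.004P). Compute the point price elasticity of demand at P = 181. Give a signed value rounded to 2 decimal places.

dD/dP = −0.004·D = -42.3335. At P = 181, D = 10583.4.
Ed = (dD/dP)·(P/D) = (-42.3335) × (181/10583.4) = -0.724

-0.72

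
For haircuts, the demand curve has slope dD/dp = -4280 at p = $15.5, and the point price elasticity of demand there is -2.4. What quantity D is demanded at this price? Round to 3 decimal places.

27641.667

Ed = (dD/dp)·(p/D) ⇒ D = (dD/dp)·p/Ed = (-4280)·15.5/(-2.4) = 27641.66666…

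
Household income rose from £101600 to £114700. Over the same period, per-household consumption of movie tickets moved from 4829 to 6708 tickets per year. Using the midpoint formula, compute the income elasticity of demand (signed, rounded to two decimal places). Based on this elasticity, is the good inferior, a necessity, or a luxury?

2.69; luxury

%ΔQ = (6708 − 4829)/[( 4829 + 6708)/2] = 1879/5768.5 = 0.325734…
%ΔIncome = (114700 − 101600)/[( 101600 + 114700)/2] = 13100/108150 = 0.121128…
E_income = (1879/5768.5) / (13100/108150) = 2.6891…
E_income > 1 ⇒ normal good, luxury.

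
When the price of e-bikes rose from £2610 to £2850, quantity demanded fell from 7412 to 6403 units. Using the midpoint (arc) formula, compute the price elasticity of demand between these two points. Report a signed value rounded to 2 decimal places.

-1.66

%ΔQ = (6403 − 7412) / [(7412 + 6403)/2] = -1009/6907.5 = -0.146073…
%ΔP = (2850 − 2610) / [(2610 + 2850)/2] = 240/2730 = 0.087912…
Arc Ed = %ΔQ / %ΔP = (-1009/6907.5) / (240/2730) = -1.6615…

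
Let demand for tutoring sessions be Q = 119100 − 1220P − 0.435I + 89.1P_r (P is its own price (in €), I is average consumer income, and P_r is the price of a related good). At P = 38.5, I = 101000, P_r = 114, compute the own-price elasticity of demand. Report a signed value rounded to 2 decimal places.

-1.22

At the given values, Q = 119100 − 1220(38.5) − 0.435(101000) + 89.1(114) = 38352.4.
∂Q/∂P = −1220.
E = (-1220) × (38.5/38352.4) = -1.2246…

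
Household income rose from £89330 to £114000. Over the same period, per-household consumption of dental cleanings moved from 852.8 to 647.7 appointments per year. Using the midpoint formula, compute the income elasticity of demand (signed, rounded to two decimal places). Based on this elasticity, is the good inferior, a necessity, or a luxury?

-1.13; inferior

%ΔQ = (647.7 − 852.8)/[( 852.8 + 647.7)/2] = -205.1/750.25 = -0.273375…
%ΔIncome = (114000 − 89330)/[( 89330 + 114000)/2] = 24670/101665 = 0.242659…
E_income = (-205.1/750.25) / (24670/101665) = -1.1265…
E_income < 0 ⇒ inferior good.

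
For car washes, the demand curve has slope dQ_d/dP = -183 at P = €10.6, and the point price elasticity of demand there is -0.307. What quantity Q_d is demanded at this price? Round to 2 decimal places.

Ed = (dQ_d/dP)·(P/Q_d) ⇒ Q_d = (dQ_d/dP)·P/Ed = (-183)·10.6/(-0.307) = 6318.5667…

6318.57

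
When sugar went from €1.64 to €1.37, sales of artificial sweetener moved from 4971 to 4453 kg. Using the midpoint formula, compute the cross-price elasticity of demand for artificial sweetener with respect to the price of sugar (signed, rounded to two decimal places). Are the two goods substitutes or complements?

0.61; substitutes

%ΔQ_{artificial sweetener} = (4453 − 4971)/avg = -518/4712 = -0.109932…
%ΔP_{sugar} = (1.37 − 1.64)/avg = -0.27/1.505 = -0.179401…
E_cross = (-518/4712) / (-0.27/1.505) = 0.6127…
E_cross > 0 ⇒ the goods are substitutes.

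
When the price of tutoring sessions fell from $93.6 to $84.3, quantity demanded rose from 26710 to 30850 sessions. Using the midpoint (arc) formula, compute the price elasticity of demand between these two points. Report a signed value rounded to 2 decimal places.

-1.38

%ΔQ = (30850 − 26710) / [(26710 + 30850)/2] = 4140/28780 = 0.143849…
%ΔP = (84.3 − 93.6) / [(93.6 + 84.3)/2] = -9.3/88.95 = -0.104553…
Arc Ed = %ΔQ / %ΔP = (4140/28780) / (-9.3/88.95) = -1.3758…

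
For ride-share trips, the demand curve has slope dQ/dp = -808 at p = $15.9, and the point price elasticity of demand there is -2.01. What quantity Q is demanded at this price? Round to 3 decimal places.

6391.642

Ed = (dQ/dp)·(p/Q) ⇒ Q = (dQ/dp)·p/Ed = (-808)·15.9/(-2.01) = 6391.64179…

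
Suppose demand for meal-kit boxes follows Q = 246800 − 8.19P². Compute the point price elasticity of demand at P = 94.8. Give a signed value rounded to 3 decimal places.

-0.850

dQ/dP = −2·8.19·P = -1552.824. At P = 94.8, Q = 173196.1424.
Ed = (dQ/dP)·(P/Q) = (-1552.824) × (94.8/173196.1424) = -0.84994…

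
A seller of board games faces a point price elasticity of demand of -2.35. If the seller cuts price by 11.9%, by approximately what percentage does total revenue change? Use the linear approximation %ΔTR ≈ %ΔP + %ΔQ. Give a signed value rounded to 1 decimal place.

%ΔQ ≈ Ed × %ΔP = (-2.35) × (-11.9%) = +27.9650%
%ΔTR ≈ %ΔP + %ΔQ = (-11.9%) + (+27.9650%) = +16.0650%

+16.1%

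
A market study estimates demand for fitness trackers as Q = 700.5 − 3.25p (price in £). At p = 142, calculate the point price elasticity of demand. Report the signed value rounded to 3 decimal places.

-1.931

dQ/dp = −3.25. At p = 142, Q = 700.5 − 3.25(142) = 239.
Ed = (dQ/dp)·(p/Q) = −3.25 × (142/239) = -1.93096…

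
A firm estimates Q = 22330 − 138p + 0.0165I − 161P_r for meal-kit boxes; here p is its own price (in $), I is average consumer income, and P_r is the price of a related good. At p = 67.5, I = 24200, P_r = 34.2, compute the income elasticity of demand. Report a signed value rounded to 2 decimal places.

0.05

At the given values, Q = 22330 − 138(67.5) + 0.0165(24200) − 161(34.2) = 7908.1.
∂Q/∂I = 0.0165.
E = (0.0165) × (24200/7908.1) = 0.0504…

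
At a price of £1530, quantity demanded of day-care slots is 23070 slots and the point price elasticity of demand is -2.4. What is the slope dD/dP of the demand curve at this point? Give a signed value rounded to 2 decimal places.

Ed = (dD/dP)·(P/D) ⇒ dD/dP = Ed·D/P = (-2.4)·23070/1530 = -36.1882…

-36.19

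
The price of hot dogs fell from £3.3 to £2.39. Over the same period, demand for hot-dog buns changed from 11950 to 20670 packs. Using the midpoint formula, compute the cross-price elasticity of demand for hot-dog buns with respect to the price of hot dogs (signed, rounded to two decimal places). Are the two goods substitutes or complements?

%ΔQ_{hot-dog buns} = (20670 − 11950)/avg = 8720/16310 = 0.534641…
%ΔP_{hot dogs} = (2.39 − 3.3)/avg = -0.91/2.845 = -0.319859…
E_cross = (8720/16310) / (-0.91/2.845) = -1.6714…
E_cross < 0 ⇒ the goods are complements.

-1.67; complements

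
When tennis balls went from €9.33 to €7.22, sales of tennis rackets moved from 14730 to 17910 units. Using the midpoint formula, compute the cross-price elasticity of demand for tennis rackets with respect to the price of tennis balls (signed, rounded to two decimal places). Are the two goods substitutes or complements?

%ΔQ_{tennis rackets} = (17910 − 14730)/avg = 3180/16320 = 0.194852…
%ΔP_{tennis balls} = (7.22 − 9.33)/avg = -2.11/8.275 = -0.254984…
E_cross = (3180/16320) / (-2.11/8.275) = -0.7641…
E_cross < 0 ⇒ the goods are complements.

-0.76; complements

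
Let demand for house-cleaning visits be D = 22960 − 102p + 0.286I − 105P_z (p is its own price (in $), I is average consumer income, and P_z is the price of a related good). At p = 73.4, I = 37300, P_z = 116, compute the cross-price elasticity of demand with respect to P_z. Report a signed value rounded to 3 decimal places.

At the given values, D = 22960 − 102(73.4) + 0.286(37300) − 105(116) = 13961.
∂D/∂P_z = -105.
E = (-105) × (116/13961) = -0.87243…

-0.872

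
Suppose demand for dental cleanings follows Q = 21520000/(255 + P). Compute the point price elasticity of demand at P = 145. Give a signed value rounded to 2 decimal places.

dQ/dP = −21520000/(255 + P)² = -134.5. At P = 145, Q = 53800.
Ed = (dQ/dP)·(P/Q) = (-134.5) × (145/53800) = -0.3625

-0.36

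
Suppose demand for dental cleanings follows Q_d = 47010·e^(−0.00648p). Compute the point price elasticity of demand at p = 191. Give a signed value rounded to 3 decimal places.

dQ_d/dp = −0.00648·Q_d = -88.3584. At p = 191, Q_d = 13635.5.
Ed = (dQ_d/dp)·(p/Q_d) = (-88.3584) × (191/13635.5) = -1.23768

-1.238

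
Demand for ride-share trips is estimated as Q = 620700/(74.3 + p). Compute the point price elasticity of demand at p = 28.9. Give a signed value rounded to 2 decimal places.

-0.28

dQ/dp = −620700/(74.3 + p)² = -58.2804. At p = 28.9, Q = 6014.53.
Ed = (dQ/dp)·(p/Q) = (-58.2804) × (28.9/6014.53) = -0.2800…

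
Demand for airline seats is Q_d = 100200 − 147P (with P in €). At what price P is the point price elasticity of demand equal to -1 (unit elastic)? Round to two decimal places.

340.82

Ed = −147P/(100200 − 147P). Set this equal to -1:
147P = 1·(100200 − 147P) ⇒ 147P(1 + 1) = 1·100200
P = 1·100200 / (147·2) = 340.8163…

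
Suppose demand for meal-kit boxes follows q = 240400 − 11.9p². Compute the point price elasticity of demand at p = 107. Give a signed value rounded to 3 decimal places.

dq/dp = −2·11.9·p = -2546.6. At p = 107, q = 104156.9.
Ed = (dq/dp)·(p/q) = (-2546.6) × (107/104156.9) = -2.61611…

-2.616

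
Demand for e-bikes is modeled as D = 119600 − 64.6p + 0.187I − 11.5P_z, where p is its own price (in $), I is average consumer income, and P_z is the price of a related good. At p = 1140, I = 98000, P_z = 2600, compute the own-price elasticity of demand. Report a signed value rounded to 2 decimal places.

At the given values, D = 119600 − 64.6(1140) + 0.187(98000) − 11.5(2600) = 34382.
∂D/∂p = −64.6.
E = (-64.6) × (1140/34382) = -2.1419…

-2.14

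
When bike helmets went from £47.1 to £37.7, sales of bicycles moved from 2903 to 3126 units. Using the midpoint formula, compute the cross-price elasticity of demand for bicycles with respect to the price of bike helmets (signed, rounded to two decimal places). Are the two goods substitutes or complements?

%ΔQ_{bicycles} = (3126 − 2903)/avg = 223/3014.5 = 0.073975…
%ΔP_{bike helmets} = (37.7 − 47.1)/avg = -9.4/42.4 = -0.221698…
E_cross = (223/3014.5) / (-9.4/42.4) = -0.3336…
E_cross < 0 ⇒ the goods are complements.

-0.33; complements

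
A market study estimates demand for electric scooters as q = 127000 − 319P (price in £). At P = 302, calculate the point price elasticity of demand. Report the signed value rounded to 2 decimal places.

-3.14

dq/dP = −319. At P = 302, q = 127000 − 319(302) = 30662.
Ed = (dq/dP)·(P/q) = −319 × (302/30662) = -3.1419…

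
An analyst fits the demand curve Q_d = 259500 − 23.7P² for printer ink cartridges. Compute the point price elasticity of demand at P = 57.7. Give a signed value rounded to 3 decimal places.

dQ_d/dP = −2·23.7·P = -2734.98. At P = 57.7, Q_d = 180595.827.
Ed = (dQ_d/dP)·(P/Q_d) = (-2734.98) × (57.7/180595.827) = -0.87382…

-0.874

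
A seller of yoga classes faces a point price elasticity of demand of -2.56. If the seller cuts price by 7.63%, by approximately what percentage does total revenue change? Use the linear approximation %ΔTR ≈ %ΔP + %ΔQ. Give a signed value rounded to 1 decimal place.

%ΔQ ≈ Ed × %ΔP = (-2.56) × (-7.63%) = +19.5328%
%ΔTR ≈ %ΔP + %ΔQ = (-7.63%) + (+19.5328%) = +11.9028%

+11.9%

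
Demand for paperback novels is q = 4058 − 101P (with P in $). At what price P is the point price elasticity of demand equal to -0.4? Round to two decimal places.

Ed = −101P/(4058 − 101P). Set this equal to -0.4:
101P = 0.4·(4058 − 101P) ⇒ 101P(1 + 0.4) = 0.4·4058
P = 0.4·4058 / (101·1.4) = 11.4794…

11.48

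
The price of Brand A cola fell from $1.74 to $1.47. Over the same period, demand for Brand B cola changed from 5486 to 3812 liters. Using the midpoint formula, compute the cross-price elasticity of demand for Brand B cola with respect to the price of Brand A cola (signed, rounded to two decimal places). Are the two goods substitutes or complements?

2.14; substitutes

%ΔQ_{Brand B cola} = (3812 − 5486)/avg = -1674/4649 = -0.360077…
%ΔP_{Brand A cola} = (1.47 − 1.74)/avg = -0.27/1.605 = -0.168224…
E_cross = (-1674/4649) / (-0.27/1.605) = 2.1404…
E_cross > 0 ⇒ the goods are substitutes.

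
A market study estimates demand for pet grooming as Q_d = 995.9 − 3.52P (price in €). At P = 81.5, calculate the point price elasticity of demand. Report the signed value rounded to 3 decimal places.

-0.405

dQ_d/dP = −3.52. At P = 81.5, Q_d = 995.9 − 3.52(81.5) = 709.02.
Ed = (dQ_d/dP)·(P/Q_d) = −3.52 × (81.5/709.02) = -0.40461…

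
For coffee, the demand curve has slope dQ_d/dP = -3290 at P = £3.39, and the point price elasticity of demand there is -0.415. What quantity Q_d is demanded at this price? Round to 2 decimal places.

26874.94

Ed = (dQ_d/dP)·(P/Q_d) ⇒ Q_d = (dQ_d/dP)·P/Ed = (-3290)·3.39/(-0.415) = 26874.9397…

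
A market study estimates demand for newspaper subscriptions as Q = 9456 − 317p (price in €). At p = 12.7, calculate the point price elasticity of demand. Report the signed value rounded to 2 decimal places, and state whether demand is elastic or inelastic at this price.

-0.74; inelastic

dQ/dp = −317. At p = 12.7, Q = 9456 − 317(12.7) = 5430.1.
Ed = (dQ/dp)·(p/Q) = −317 × (12.7/5430.1) = -0.7414…
|Ed| = 0.74 < 1, so demand is inelastic.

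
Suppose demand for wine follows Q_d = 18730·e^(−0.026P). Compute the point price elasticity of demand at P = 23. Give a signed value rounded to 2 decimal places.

dQ_d/dP = −0.026·Q_d = -267.795. At P = 23, Q_d = 10299.8.
Ed = (dQ_d/dP)·(P/Q_d) = (-267.795) × (23/10299.8) = -0.598

-0.60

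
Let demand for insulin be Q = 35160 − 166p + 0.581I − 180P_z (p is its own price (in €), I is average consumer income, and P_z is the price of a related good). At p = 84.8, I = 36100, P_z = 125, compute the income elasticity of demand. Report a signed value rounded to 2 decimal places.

1.07

At the given values, Q = 35160 − 166(84.8) + 0.581(36100) − 180(125) = 19557.3.
∂Q/∂I = 0.581.
E = (0.581) × (36100/19557.3) = 1.0724…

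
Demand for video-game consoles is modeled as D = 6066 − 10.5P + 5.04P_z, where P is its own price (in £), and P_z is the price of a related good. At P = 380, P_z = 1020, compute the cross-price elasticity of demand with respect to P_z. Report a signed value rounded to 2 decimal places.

At the given values, D = 6066 − 10.5(380) + 5.04(1020) = 7216.8.
∂D/∂P_z = 5.04.
E = (5.04) × (1020/7216.8) = 0.7123…

0.71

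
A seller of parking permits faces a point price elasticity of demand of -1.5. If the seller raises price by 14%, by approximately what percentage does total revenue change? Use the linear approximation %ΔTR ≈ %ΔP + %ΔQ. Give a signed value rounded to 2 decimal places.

%ΔQ ≈ Ed × %ΔP = (-1.5) × (+14%) = -21.0000%
%ΔTR ≈ %ΔP + %ΔQ = (+14%) + (-21.0000%) = -7.0000%

-7.00%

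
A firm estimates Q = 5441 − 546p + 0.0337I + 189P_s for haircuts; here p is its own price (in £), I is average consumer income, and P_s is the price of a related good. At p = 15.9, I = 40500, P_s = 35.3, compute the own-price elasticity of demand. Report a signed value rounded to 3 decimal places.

-1.810

At the given values, Q = 5441 − 546(15.9) + 0.0337(40500) + 189(35.3) = 4796.15.
∂Q/∂p = −546.
E = (-546) × (15.9/4796.15) = -1.81007…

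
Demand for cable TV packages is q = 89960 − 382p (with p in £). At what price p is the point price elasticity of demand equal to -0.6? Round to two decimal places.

88.31

Ed = −382p/(89960 − 382p). Set this equal to -0.6:
382p = 0.6·(89960 − 382p) ⇒ 382p(1 + 0.6) = 0.6·89960
p = 0.6·89960 / (382·1.6) = 88.3115…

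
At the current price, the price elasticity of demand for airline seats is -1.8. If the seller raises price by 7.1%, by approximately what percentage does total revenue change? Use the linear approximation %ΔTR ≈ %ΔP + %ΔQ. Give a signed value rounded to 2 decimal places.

%ΔQ ≈ Ed × %ΔP = (-1.8) × (+7.1%) = -12.7800%
%ΔTR ≈ %ΔP + %ΔQ = (+7.1%) + (-12.7800%) = -5.6800%

-5.68%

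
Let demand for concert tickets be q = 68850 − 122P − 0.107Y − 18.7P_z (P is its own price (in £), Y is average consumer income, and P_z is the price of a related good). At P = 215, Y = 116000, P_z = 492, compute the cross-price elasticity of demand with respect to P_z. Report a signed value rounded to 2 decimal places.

At the given values, q = 68850 − 122(215) − 0.107(116000) − 18.7(492) = 21007.6.
∂q/∂P_z = -18.7.
E = (-18.7) × (492/21007.6) = -0.4379…

-0.44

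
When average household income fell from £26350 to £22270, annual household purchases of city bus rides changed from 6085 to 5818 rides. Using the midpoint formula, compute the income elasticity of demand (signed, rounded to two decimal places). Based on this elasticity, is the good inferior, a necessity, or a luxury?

%ΔQ = (5818 − 6085)/[( 6085 + 5818)/2] = -267/5951.5 = -0.044862…
%ΔIncome = (22270 − 26350)/[( 26350 + 22270)/2] = -4080/24310 = -0.167832…
E_income = (-267/5951.5) / (-4080/24310) = 0.2673…
0 < E_income < 1 ⇒ normal good, necessity.

0.27; necessity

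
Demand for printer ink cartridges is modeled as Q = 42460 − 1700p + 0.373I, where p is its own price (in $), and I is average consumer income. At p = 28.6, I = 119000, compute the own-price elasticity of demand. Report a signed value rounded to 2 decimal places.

-1.27

At the given values, Q = 42460 − 1700(28.6) + 0.373(119000) = 38227.
∂Q/∂p = −1700.
E = (-1700) × (28.6/38227) = -1.2718…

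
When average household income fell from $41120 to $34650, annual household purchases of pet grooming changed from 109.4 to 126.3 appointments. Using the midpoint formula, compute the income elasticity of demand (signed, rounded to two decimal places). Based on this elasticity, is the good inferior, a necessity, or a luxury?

%ΔQ = (126.3 − 109.4)/[( 109.4 + 126.3)/2] = 16.9/117.85 = 0.143402…
%ΔIncome = (34650 − 41120)/[( 41120 + 34650)/2] = -6470/37885 = -0.170779…
E_income = (16.9/117.85) / (-6470/37885) = -0.8396…
E_income < 0 ⇒ inferior good.

-0.84; inferior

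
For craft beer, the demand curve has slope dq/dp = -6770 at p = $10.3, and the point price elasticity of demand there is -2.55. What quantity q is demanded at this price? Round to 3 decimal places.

27345.490

Ed = (dq/dp)·(p/q) ⇒ q = (dq/dp)·p/Ed = (-6770)·10.3/(-2.55) = 27345.49019…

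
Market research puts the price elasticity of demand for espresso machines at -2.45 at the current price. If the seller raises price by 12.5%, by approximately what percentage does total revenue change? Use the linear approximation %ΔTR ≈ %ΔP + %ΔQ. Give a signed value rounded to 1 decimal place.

%ΔQ ≈ Ed × %ΔP = (-2.45) × (+12.5%) = -30.6250%
%ΔTR ≈ %ΔP + %ΔQ = (+12.5%) + (-30.6250%) = -18.1250%

-18.1%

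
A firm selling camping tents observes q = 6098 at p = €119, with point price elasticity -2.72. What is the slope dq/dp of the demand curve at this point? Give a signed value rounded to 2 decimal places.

Ed = (dq/dp)·(p/q) ⇒ dq/dp = Ed·q/p = (-2.72)·6098/119 = -139.3828…

-139.38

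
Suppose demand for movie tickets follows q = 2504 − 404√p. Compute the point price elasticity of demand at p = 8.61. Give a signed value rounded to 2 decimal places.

dq/dp = −404/(2√p) = -68.8414. At p = 8.61, q = 1318.55.
Ed = (dq/dp)·(p/q) = (-68.8414) × (8.61/1318.55) = -0.4495…

-0.45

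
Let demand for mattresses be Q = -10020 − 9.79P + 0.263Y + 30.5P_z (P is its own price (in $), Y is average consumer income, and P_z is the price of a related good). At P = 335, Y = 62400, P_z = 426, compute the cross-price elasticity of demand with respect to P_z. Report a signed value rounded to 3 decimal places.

0.807

At the given values, Q = -10020 − 9.79(335) + 0.263(62400) + 30.5(426) = 16104.55.
∂Q/∂P_z = 30.5.
E = (30.5) × (426/16104.55) = 0.80679…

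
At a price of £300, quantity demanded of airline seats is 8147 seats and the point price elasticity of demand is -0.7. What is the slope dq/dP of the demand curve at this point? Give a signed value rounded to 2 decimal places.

Ed = (dq/dP)·(P/q) ⇒ dq/dP = Ed·q/P = (-0.7)·8147/300 = -19.0096…

-19.01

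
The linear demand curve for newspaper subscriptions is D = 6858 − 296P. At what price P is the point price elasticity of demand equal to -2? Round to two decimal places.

Ed = −296P/(6858 − 296P). Set this equal to -2:
296P = 2·(6858 − 296P) ⇒ 296P(1 + 2) = 2·6858
P = 2·6858 / (296·3) = 15.4459…

15.45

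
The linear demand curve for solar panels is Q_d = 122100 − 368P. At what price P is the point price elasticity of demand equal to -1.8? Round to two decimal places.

213.30

Ed = −368P/(122100 − 368P). Set this equal to -1.8:
368P = 1.8·(122100 − 368P) ⇒ 368P(1 + 1.8) = 1.8·122100
P = 1.8·122100 / (368·2.8) = 213.2958…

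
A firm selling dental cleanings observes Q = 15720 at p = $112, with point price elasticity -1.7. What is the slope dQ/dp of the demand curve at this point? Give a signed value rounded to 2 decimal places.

Ed = (dQ/dp)·(p/Q) ⇒ dQ/dp = Ed·Q/p = (-1.7)·15720/112 = -238.6071…

-238.61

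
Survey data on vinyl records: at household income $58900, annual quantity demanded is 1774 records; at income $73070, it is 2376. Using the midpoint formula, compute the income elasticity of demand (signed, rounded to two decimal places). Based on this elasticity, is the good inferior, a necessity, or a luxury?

1.35; luxury

%ΔQ = (2376 − 1774)/[( 1774 + 2376)/2] = 602/2075 = 0.290120…
%ΔIncome = (73070 − 58900)/[( 58900 + 73070)/2] = 14170/65985 = 0.214745…
E_income = (602/2075) / (14170/65985) = 1.3509…
E_income > 1 ⇒ normal good, luxury.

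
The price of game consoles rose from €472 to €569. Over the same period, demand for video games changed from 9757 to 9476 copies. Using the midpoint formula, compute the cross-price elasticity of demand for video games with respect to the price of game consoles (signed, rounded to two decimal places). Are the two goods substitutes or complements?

-0.16; complements

%ΔQ_{video games} = (9476 − 9757)/avg = -281/9616.5 = -0.029220…
%ΔP_{game consoles} = (569 − 472)/avg = 97/520.5 = 0.186359…
E_cross = (-281/9616.5) / (97/520.5) = -0.1567…
E_cross < 0 ⇒ the goods are complements.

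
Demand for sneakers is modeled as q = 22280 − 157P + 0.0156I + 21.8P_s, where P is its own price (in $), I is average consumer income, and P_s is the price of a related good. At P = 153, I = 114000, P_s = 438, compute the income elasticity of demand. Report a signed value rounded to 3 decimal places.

At the given values, q = 22280 − 157(153) + 0.0156(114000) + 21.8(438) = 9585.8.
∂q/∂I = 0.0156.
E = (0.0156) × (114000/9585.8) = 0.18552…

0.186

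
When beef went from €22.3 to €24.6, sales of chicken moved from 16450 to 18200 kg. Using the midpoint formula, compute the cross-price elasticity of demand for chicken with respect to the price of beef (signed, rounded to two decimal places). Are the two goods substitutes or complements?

%ΔQ_{chicken} = (18200 − 16450)/avg = 1750/17325 = 0.101010…
%ΔP_{beef} = (24.6 − 22.3)/avg = 2.3/23.45 = 0.098081…
E_cross = (1750/17325) / (2.3/23.45) = 1.0298…
E_cross > 0 ⇒ the goods are substitutes.

1.03; substitutes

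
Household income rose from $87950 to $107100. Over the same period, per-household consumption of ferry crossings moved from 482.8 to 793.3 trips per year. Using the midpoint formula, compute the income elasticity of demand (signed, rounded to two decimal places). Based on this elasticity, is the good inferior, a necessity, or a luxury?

%ΔQ = (793.3 − 482.8)/[( 482.8 + 793.3)/2] = 310.5/638.05 = 0.486638…
%ΔIncome = (107100 − 87950)/[( 87950 + 107100)/2] = 19150/97525 = 0.196359…
E_income = (310.5/638.05) / (19150/97525) = 2.4783…
E_income > 1 ⇒ normal good, luxury.

2.48; luxury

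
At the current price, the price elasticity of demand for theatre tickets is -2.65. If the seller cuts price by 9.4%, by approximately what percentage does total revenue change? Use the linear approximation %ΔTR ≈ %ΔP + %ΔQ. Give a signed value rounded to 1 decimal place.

+15.5%

%ΔQ ≈ Ed × %ΔP = (-2.65) × (-9.4%) = +24.9100%
%ΔTR ≈ %ΔP + %ΔQ = (-9.4%) + (+24.9100%) = +15.5100%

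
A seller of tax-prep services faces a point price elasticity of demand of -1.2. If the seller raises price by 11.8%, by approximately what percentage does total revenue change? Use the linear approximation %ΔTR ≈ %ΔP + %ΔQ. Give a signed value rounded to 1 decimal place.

-2.4%

%ΔQ ≈ Ed × %ΔP = (-1.2) × (+11.8%) = -14.1600%
%ΔTR ≈ %ΔP + %ΔQ = (+11.8%) + (-14.1600%) = -2.3600%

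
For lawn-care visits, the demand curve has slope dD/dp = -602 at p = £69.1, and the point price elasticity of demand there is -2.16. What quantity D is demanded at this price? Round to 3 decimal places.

19258.426

Ed = (dD/dp)·(p/D) ⇒ D = (dD/dp)·p/Ed = (-602)·69.1/(-2.16) = 19258.42592…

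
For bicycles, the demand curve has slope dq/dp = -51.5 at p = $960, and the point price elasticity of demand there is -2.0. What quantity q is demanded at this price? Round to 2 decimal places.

Ed = (dq/dp)·(p/q) ⇒ q = (dq/dp)·p/Ed = (-51.5)·960/(-2.0) = 24720

24720.00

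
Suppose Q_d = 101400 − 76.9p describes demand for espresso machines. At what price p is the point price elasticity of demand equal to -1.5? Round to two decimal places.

791.16

Ed = −76.9p/(101400 − 76.9p). Set this equal to -1.5:
76.9p = 1.5·(101400 − 76.9p) ⇒ 76.9p(1 + 1.5) = 1.5·101400
p = 1.5·101400 / (76.9·2.5) = 791.1573…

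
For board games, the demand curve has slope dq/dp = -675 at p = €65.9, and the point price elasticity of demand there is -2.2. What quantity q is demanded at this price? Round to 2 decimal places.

Ed = (dq/dp)·(p/q) ⇒ q = (dq/dp)·p/Ed = (-675)·65.9/(-2.2) = 20219.3181…

20219.32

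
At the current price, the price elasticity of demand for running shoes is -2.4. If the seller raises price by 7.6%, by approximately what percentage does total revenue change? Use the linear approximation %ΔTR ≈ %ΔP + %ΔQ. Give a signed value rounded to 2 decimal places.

-10.64%

%ΔQ ≈ Ed × %ΔP = (-2.4) × (+7.6%) = -18.2400%
%ΔTR ≈ %ΔP + %ΔQ = (+7.6%) + (-18.2400%) = -10.6400%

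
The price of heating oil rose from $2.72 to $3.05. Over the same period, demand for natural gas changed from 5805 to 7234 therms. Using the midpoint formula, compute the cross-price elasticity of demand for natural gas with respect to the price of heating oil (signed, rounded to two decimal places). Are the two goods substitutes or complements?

1.92; substitutes

%ΔQ_{natural gas} = (7234 − 5805)/avg = 1429/6519.5 = 0.219188…
%ΔP_{heating oil} = (3.05 − 2.72)/avg = 0.33/2.885 = 0.114384…
E_cross = (1429/6519.5) / (0.33/2.885) = 1.9162…
E_cross > 0 ⇒ the goods are substitutes.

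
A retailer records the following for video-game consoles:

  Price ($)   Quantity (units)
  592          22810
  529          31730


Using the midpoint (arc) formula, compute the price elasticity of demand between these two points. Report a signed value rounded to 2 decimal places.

%ΔQ = (31730 − 22810) / [(22810 + 31730)/2] = 8920/27270 = 0.327099…
%ΔP = (529 − 592) / [(592 + 529)/2] = -63/560.5 = -0.112399…
Arc Ed = %ΔQ / %ΔP = (8920/27270) / (-63/560.5) = -2.9101…

-2.91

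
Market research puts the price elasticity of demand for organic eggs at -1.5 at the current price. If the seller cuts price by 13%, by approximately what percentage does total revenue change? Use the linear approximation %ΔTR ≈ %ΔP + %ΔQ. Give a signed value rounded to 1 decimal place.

%ΔQ ≈ Ed × %ΔP = (-1.5) × (-13%) = +19.5000%
%ΔTR ≈ %ΔP + %ΔQ = (-13%) + (+19.5000%) = +6.5000%

+6.5%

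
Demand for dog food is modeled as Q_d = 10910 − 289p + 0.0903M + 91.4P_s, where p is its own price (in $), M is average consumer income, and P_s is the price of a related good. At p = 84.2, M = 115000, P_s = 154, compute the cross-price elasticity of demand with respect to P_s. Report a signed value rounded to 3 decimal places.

At the given values, Q_d = 10910 − 289(84.2) + 0.0903(115000) + 91.4(154) = 11036.3.
∂Q_d/∂P_s = 91.4.
E = (91.4) × (154/11036.3) = 1.27539…

1.275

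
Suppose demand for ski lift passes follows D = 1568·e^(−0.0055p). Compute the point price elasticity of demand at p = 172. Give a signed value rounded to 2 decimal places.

dD/dp = −0.0055·D = -3.34862. At p = 172, D = 608.84.
Ed = (dD/dp)·(p/D) = (-3.34862) × (172/608.84) = -0.946

-0.95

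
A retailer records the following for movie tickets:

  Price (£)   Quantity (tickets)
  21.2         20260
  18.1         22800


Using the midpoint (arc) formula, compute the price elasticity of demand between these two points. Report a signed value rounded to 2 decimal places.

-0.75

%ΔQ = (22800 − 20260) / [(20260 + 22800)/2] = 2540/21530 = 0.117974…
%ΔP = (18.1 − 21.2) / [(21.2 + 18.1)/2] = -3.1/19.65 = -0.157760…
Arc Ed = %ΔQ / %ΔP = (2540/21530) / (-3.1/19.65) = -0.7478…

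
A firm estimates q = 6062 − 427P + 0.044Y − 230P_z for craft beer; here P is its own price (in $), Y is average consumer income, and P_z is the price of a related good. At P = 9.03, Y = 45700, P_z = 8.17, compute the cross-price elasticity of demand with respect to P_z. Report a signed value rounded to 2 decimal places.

-0.80

At the given values, q = 6062 − 427(9.03) + 0.044(45700) − 230(8.17) = 2337.89.
∂q/∂P_z = -230.
E = (-230) × (8.17/2337.89) = -0.8037…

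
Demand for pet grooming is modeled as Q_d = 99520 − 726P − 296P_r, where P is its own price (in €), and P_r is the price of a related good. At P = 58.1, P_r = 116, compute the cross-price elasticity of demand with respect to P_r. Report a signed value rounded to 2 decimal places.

-1.49

At the given values, Q_d = 99520 − 726(58.1) − 296(116) = 23003.4.
∂Q_d/∂P_r = -296.
E = (-296) × (116/23003.4) = -1.4926…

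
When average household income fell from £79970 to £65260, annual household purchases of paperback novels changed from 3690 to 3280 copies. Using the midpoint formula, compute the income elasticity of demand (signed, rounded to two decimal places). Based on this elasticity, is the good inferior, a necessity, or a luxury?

%ΔQ = (3280 − 3690)/[( 3690 + 3280)/2] = -410/3485 = -0.117647…
%ΔIncome = (65260 − 79970)/[( 79970 + 65260)/2] = -14710/72615 = -0.202575…
E_income = (-410/3485) / (-14710/72615) = 0.5807…
0 < E_income < 1 ⇒ normal good, necessity.

0.58; necessity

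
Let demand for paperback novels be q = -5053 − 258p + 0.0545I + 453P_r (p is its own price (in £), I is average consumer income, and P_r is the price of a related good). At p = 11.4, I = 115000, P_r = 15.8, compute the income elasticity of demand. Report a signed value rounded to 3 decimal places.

1.154

At the given values, q = -5053 − 258(11.4) + 0.0545(115000) + 453(15.8) = 5430.7.
∂q/∂I = 0.0545.
E = (0.0545) × (115000/5430.7) = 1.15408…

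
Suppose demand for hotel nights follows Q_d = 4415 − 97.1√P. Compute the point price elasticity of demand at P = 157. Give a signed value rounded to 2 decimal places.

-0.19

dQ_d/dP = −97.1/(2√P) = -3.87471. At P = 157, Q_d = 3198.34.
Ed = (dQ_d/dP)·(P/Q_d) = (-3.87471) × (157/3198.34) = -0.1902…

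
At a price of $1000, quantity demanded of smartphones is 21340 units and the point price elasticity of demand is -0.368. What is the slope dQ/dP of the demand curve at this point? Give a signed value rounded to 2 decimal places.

Ed = (dQ/dP)·(P/Q) ⇒ dQ/dP = Ed·Q/P = (-0.368)·21340/1000 = -7.8531…

-7.85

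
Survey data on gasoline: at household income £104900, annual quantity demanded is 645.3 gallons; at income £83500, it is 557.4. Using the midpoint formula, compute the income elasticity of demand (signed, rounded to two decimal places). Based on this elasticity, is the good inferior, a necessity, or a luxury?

0.64; necessity

%ΔQ = (557.4 − 645.3)/[( 645.3 + 557.4)/2] = -87.9/601.35 = -0.146171…
%ΔIncome = (83500 − 104900)/[( 104900 + 83500)/2] = -21400/94200 = -0.227176…
E_income = (-87.9/601.35) / (-21400/94200) = 0.6434…
0 < E_income < 1 ⇒ normal good, necessity.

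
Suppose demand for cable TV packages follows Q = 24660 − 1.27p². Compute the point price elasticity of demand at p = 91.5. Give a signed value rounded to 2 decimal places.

-1.52

dQ/dp = −2·1.27·p = -232.41. At p = 91.5, Q = 14027.2425.
Ed = (dQ/dp)·(p/Q) = (-232.41) × (91.5/14027.2425) = -1.5160…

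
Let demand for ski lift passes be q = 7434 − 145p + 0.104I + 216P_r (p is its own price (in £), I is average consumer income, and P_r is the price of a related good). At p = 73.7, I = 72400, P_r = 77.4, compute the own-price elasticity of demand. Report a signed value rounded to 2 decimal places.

At the given values, q = 7434 − 145(73.7) + 0.104(72400) + 216(77.4) = 20995.5.
∂q/∂p = −145.
E = (-145) × (73.7/20995.5) = -0.5089…

-0.51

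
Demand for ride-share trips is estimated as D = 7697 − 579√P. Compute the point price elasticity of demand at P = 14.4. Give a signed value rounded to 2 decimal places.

dD/dP = −579/(2√P) = -76.2899. At P = 14.4, D = 5499.85.
Ed = (dD/dP)·(P/D) = (-76.2899) × (14.4/5499.85) = -0.1997…

-0.20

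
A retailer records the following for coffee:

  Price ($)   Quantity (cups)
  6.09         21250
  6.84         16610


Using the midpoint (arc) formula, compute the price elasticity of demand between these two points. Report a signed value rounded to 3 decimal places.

%ΔQ = (16610 − 21250) / [(21250 + 16610)/2] = -4640/18930 = -0.245113…
%ΔP = (6.84 − 6.09) / [(6.09 + 6.84)/2] = 0.75/6.465 = 0.116009…
Arc Ed = %ΔQ / %ΔP = (-4640/18930) / (0.75/6.465) = -2.11287…

-2.113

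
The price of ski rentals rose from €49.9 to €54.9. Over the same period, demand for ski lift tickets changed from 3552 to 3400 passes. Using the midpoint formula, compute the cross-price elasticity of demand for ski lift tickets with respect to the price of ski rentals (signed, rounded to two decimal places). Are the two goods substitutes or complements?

%ΔQ_{ski lift tickets} = (3400 − 3552)/avg = -152/3476 = -0.043728…
%ΔP_{ski rentals} = (54.9 − 49.9)/avg = 5/52.4 = 0.095419…
E_cross = (-152/3476) / (5/52.4) = -0.4582…
E_cross < 0 ⇒ the goods are complements.

-0.46; complements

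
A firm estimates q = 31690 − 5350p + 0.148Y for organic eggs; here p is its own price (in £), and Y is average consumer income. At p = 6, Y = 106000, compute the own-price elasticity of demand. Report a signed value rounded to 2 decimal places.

-2.10

At the given values, q = 31690 − 5350(6) + 0.148(106000) = 15278.
∂q/∂p = −5350.
E = (-5350) × (6/15278) = -2.1010…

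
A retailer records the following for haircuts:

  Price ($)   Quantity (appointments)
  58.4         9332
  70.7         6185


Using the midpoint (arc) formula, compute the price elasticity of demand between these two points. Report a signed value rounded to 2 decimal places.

-2.13

%ΔQ = (6185 − 9332) / [(9332 + 6185)/2] = -3147/7758.5 = -0.405619…
%ΔP = (70.7 − 58.4) / [(58.4 + 70.7)/2] = 12.3/64.55 = 0.190549…
Arc Ed = %ΔQ / %ΔP = (-3147/7758.5) / (12.3/64.55) = -2.1286…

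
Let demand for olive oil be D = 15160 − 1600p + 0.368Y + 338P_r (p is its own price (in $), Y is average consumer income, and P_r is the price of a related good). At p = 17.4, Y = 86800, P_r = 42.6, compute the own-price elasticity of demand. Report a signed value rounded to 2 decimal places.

-0.83

At the given values, D = 15160 − 1600(17.4) + 0.368(86800) + 338(42.6) = 33661.2.
∂D/∂p = −1600.
E = (-1600) × (17.4/33661.2) = -0.8270…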